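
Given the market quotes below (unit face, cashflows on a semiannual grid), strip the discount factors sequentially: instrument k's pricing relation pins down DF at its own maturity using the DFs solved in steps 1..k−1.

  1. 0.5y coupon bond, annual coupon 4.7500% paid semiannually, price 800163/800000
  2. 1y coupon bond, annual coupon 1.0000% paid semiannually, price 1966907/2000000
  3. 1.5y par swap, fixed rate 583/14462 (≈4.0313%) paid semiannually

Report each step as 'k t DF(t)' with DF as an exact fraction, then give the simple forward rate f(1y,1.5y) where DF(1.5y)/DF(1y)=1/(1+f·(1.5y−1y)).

step 1 [0.5y] bond c/2=19/800: DF=(800163/800000 − 19/800·(0))/(1+19/800) = 977/1000 ≈ 0.977000
step 2 [1y] bond c/2=1/200: DF=(1966907/2000000 − 1/200·(0.977000))/(1+1/200) = 9737/10000 ≈ 0.973700
step 3 [1.5y] swap r/2=583/28924: DF=(1 − 583/28924·(0.977000+0.973700))/(1+583/28924) = 9417/10000 ≈ 0.941700

1 1/2 977/1000
2 1 9737/10000
3 3/2 9417/10000
f(1y,1.5y) = ((9737/10000)/(9417/10000) − 1)/(1/2) = 640/9417 ≈ 6.7962%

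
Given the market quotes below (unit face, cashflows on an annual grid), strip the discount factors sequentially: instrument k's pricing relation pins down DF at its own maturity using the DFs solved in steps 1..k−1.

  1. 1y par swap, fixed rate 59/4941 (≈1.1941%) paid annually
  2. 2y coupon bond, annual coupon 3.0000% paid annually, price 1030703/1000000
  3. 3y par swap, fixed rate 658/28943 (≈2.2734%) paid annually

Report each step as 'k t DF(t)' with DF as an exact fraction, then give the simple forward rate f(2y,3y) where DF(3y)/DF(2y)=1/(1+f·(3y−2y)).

step 1 [1y] swap r/1=59/4941: DF=(1 − 59/4941·(0))/(1+59/4941) = 4941/5000 ≈ 0.988200
step 2 [2y] bond c/1=3/100: DF=(1030703/1000000 − 3/100·(0.988200))/(1+3/100) = 9719/10000 ≈ 0.971900
step 3 [3y] swap r/1=658/28943: DF=(1 − 658/28943·(0.988200+0.971900))/(1+658/28943) = 4671/5000 ≈ 0.934200

1 1 4941/5000
2 2 9719/10000
3 3 4671/5000
f(2y,3y) = ((9719/10000)/(4671/5000) − 1)/(1) = 377/9342 ≈ 4.0355%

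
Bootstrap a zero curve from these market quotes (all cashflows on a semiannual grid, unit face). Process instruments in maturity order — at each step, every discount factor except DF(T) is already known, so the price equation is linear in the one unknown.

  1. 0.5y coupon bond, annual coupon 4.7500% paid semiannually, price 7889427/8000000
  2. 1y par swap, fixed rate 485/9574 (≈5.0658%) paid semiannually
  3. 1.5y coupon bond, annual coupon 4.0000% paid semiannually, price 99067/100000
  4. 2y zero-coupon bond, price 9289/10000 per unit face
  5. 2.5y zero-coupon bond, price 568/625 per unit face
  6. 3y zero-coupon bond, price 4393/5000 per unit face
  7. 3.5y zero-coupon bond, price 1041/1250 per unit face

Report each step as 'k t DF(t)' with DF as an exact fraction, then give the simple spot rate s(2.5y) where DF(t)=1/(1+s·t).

step 1 [0.5y] bond c/2=19/800: DF=(7889427/8000000 − 19/800·(0))/(1+19/800) = 9633/10000 ≈ 0.963300
step 2 [1y] swap r/2=485/19148: DF=(1 − 485/19148·(0.963300))/(1+485/19148) = 1903/2000 ≈ 0.951500
step 3 [1.5y] bond c/2=1/50: DF=(99067/100000 − 1/50·(0.963300+0.951500))/(1+1/50) = 9337/10000 ≈ 0.933700
step 4 [2y] zero: DF = P = 9289/10000 ≈ 0.928900
step 5 [2.5y] zero: DF = P = 568/625 ≈ 0.908800
step 6 [3y] zero: DF = P = 4393/5000 ≈ 0.878600
step 7 [3.5y] zero: DF = P = 1041/1250 ≈ 0.832800

1 1/2 9633/10000
2 1 1903/2000
3 3/2 9337/10000
4 2 9289/10000
5 5/2 568/625
6 3 4393/5000
7 7/2 1041/1250
s(2.5y) = (1/(568/625) − 1)/(5/2) = 57/1420 ≈ 4.0141%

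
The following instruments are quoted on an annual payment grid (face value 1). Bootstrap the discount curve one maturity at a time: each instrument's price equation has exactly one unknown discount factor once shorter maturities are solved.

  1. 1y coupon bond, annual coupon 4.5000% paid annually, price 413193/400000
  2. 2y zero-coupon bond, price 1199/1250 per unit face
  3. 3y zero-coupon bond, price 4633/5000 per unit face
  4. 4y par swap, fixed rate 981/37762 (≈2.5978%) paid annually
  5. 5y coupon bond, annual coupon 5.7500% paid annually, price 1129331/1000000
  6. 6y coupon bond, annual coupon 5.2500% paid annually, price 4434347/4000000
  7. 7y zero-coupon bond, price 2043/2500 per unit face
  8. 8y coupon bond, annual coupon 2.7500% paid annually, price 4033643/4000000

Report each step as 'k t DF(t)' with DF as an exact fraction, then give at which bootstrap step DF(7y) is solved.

step 1 [1y] bond c/1=9/200: DF=(413193/400000 − 9/200·(0))/(1+9/200) = 1977/2000 ≈ 0.988500
step 2 [2y] zero: DF = P = 1199/1250 ≈ 0.959200
step 3 [3y] zero: DF = P = 4633/5000 ≈ 0.926600
step 4 [4y] swap r/1=981/37762: DF=(1 − 981/37762·(0.988500+0.959200+0.926600))/(1+981/37762) = 9019/10000 ≈ 0.901900
step 5 [5y] bond c/1=23/400: DF=(1129331/1000000 − 23/400·(0.988500+0.959200+0.926600+0.901900))/(1+23/400) = 4313/5000 ≈ 0.862600
step 6 [6y] bond c/1=21/400: DF=(4434347/4000000 − 21/400·(0.988500+0.959200+0.926600+0.901900+0.862600))/(1+21/400) = 8219/10000 ≈ 0.821900
step 7 [7y] zero: DF = P = 2043/2500 ≈ 0.817200
step 8 [8y] bond c/1=11/400: DF=(4033643/4000000 − 11/400·(0.988500+0.959200+0.926600+0.901900+0.862600+0.821900+0.817200))/(1+11/400) = 4067/5000 ≈ 0.813400

1 1 1977/2000
2 2 1199/1250
3 3 4633/5000
4 4 9019/10000
5 5 4313/5000
6 6 8219/10000
7 7 2043/2500
8 8 4067/5000
DF(7y) is solved at step 7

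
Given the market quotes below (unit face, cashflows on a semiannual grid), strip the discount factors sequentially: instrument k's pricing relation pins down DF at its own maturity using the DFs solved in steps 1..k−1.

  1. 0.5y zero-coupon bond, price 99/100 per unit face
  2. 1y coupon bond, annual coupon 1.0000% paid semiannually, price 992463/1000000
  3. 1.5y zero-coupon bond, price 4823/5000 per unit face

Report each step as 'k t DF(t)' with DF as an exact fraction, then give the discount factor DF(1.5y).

step 1 [0.5y] zero: DF = P = 99/100 ≈ 0.990000
step 2 [1y] bond c/2=1/200: DF=(992463/1000000 − 1/200·(0.990000))/(1+1/200) = 4913/5000 ≈ 0.982600
step 3 [1.5y] zero: DF = P = 4823/5000 ≈ 0.964600

1 1/2 99/100
2 1 4913/5000
3 3/2 4823/5000
DF(1.5y) = 4823/5000 ≈ 0.964600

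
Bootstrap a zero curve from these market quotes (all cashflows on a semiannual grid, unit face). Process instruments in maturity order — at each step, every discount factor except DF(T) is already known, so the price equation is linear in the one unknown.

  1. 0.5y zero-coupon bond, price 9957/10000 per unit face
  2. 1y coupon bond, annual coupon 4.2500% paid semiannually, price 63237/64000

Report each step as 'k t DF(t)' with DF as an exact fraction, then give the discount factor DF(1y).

step 1 [0.5y] zero: DF = P = 9957/10000 ≈ 0.995700
step 2 [1y] bond c/2=17/800: DF=(63237/64000 − 17/800·(0.995700))/(1+17/800) = 2367/2500 ≈ 0.946800

1 1/2 9957/10000
2 1 2367/2500
DF(1y) = 2367/2500 ≈ 0.946800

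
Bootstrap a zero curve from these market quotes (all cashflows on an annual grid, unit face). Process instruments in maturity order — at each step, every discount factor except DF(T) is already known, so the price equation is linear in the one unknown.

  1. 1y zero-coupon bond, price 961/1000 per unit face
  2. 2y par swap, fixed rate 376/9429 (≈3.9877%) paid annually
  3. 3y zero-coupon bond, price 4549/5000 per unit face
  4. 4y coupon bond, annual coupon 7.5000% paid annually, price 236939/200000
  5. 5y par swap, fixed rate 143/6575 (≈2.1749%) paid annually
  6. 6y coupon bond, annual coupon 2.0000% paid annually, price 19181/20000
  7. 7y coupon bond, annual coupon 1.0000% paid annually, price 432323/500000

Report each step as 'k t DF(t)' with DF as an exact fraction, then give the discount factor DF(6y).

step 1 [1y] zero: DF = P = 961/1000 ≈ 0.961000
step 2 [2y] swap r/1=376/9429: DF=(1 − 376/9429·(0.961000))/(1+376/9429) = 578/625 ≈ 0.924800
step 3 [3y] zero: DF = P = 4549/5000 ≈ 0.909800
step 4 [4y] bond c/1=3/40: DF=(236939/200000 − 3/40·(0.961000+0.924800+0.909800))/(1+3/40) = 907/1000 ≈ 0.907000
step 5 [5y] swap r/1=143/6575: DF=(1 − 143/6575·(0.961000+0.924800+0.909800+0.907000))/(1+143/6575) = 8999/10000 ≈ 0.899900
step 6 [6y] bond c/1=1/50: DF=(19181/20000 − 1/50·(0.961000+0.924800+0.909800+0.907000+0.899900))/(1+1/50) = 17/20 ≈ 0.850000
step 7 [7y] bond c/1=1/100: DF=(432323/500000 − 1/100·(0.961000+0.924800+0.909800+0.907000+0.899900+0.850000))/(1+1/100) = 8021/10000 ≈ 0.802100

1 1 961/1000
2 2 578/625
3 3 4549/5000
4 4 907/1000
5 5 8999/10000
6 6 17/20
7 7 8021/10000
DF(6y) = 17/20 ≈ 0.850000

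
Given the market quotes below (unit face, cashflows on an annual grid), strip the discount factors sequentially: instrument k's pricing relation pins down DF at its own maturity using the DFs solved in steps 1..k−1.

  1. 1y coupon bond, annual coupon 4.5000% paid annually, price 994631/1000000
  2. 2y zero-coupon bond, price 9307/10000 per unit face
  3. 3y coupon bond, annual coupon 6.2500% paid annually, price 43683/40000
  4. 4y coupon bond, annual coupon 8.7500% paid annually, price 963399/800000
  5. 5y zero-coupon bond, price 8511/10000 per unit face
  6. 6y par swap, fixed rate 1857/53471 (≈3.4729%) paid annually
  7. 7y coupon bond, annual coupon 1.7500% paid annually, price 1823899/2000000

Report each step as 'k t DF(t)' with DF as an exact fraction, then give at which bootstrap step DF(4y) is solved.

step 1 [1y] bond c/1=9/200: DF=(994631/1000000 − 9/200·(0))/(1+9/200) = 4759/5000 ≈ 0.951800
step 2 [2y] zero: DF = P = 9307/10000 ≈ 0.930700
step 3 [3y] bond c/1=1/16: DF=(43683/40000 − 1/16·(0.951800+0.930700))/(1+1/16) = 9171/10000 ≈ 0.917100
step 4 [4y] bond c/1=7/80: DF=(963399/800000 − 7/80·(0.951800+0.930700+0.917100))/(1+7/80) = 8821/10000 ≈ 0.882100
step 5 [5y] zero: DF = P = 8511/10000 ≈ 0.851100
step 6 [6y] swap r/1=1857/53471: DF=(1 − 1857/53471·(0.951800+0.930700+0.917100+0.882100+0.851100))/(1+1857/53471) = 8143/10000 ≈ 0.814300
step 7 [7y] bond c/1=7/400: DF=(1823899/2000000 − 7/400·(0.951800+0.930700+0.917100+0.882100+0.851100+0.814300))/(1+7/400) = 8043/10000 ≈ 0.804300

1 1 4759/5000
2 2 9307/10000
3 3 9171/10000
4 4 8821/10000
5 5 8511/10000
6 6 8143/10000
7 7 8043/10000
DF(4y) is solved at step 4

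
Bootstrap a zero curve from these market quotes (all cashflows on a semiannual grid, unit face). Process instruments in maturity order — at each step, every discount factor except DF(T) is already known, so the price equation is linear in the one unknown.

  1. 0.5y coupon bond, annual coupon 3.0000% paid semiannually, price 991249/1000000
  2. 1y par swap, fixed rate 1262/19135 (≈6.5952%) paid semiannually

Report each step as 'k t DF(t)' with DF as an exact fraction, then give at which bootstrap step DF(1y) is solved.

step 1 [0.5y] bond c/2=3/200: DF=(991249/1000000 − 3/200·(0))/(1+3/200) = 4883/5000 ≈ 0.976600
step 2 [1y] swap r/2=631/19135: DF=(1 − 631/19135·(0.976600))/(1+631/19135) = 9369/10000 ≈ 0.936900

1 1/2 4883/5000
2 1 9369/10000
DF(1y) is solved at step 2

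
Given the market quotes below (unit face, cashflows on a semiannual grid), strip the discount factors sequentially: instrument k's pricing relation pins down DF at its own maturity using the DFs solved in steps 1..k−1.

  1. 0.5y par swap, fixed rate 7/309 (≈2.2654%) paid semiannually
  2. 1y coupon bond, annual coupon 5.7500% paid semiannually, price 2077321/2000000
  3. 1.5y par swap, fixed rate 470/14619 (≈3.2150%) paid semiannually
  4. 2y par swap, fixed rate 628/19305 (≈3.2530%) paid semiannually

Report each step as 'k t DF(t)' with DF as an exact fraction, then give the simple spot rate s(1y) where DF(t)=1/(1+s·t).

1 1/2 618/625
2 1 491/500
3 3/2 953/1000
4 2 2343/2500
s(1y) = (1/(491/500) − 1)/(1) = 9/491 ≈ 1.8330%

step 1 [0.5y] swap r/2=7/618: DF=(1 − 7/618·(0))/(1+7/618) = 618/625 ≈ 0.988800
step 2 [1y] bond c/2=23/800: DF=(2077321/2000000 − 23/800·(0.988800))/(1+23/800) = 491/500 ≈ 0.982000
step 3 [1.5y] swap r/2=235/14619: DF=(1 − 235/14619·(0.988800+0.982000))/(1+235/14619) = 953/1000 ≈ 0.953000
step 4 [2y] swap r/2=314/19305: DF=(1 − 314/19305·(0.988800+0.982000+0.953000))/(1+314/19305) = 2343/2500 ≈ 0.937200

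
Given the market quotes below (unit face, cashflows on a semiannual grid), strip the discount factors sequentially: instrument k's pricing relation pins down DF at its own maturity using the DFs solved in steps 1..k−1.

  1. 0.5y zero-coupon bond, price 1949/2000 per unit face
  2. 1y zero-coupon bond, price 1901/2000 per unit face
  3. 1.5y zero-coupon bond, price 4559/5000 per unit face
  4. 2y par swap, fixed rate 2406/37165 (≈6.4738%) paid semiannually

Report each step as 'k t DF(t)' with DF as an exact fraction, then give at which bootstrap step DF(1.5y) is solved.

step 1 [0.5y] zero: DF = P = 1949/2000 ≈ 0.974500
step 2 [1y] zero: DF = P = 1901/2000 ≈ 0.950500
step 3 [1.5y] zero: DF = P = 4559/5000 ≈ 0.911800
step 4 [2y] swap r/2=1203/37165: DF=(1 − 1203/37165·(0.974500+0.950500+0.911800))/(1+1203/37165) = 8797/10000 ≈ 0.879700

1 1/2 1949/2000
2 1 1901/2000
3 3/2 4559/5000
4 2 8797/10000
DF(1.5y) is solved at step 3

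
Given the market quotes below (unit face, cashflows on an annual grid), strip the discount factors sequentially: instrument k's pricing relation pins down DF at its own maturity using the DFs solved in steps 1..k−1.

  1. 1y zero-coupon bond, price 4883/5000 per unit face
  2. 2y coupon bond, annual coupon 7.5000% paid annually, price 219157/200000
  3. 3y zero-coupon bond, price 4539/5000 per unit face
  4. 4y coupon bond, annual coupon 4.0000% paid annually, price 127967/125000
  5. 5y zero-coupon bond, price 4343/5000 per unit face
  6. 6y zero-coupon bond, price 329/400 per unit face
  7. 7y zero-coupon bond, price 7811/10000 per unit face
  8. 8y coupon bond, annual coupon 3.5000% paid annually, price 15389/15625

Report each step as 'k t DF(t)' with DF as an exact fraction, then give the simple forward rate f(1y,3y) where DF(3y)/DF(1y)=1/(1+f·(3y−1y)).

1 1 4883/5000
2 2 1189/1250
3 3 4539/5000
4 4 8753/10000
5 5 4343/5000
6 6 329/400
7 7 7811/10000
8 8 297/400
f(1y,3y) = ((4883/5000)/(4539/5000) − 1)/(2) = 172/4539 ≈ 3.7894%

step 1 [1y] zero: DF = P = 4883/5000 ≈ 0.976600
step 2 [2y] bond c/1=3/40: DF=(219157/200000 − 3/40·(0.976600))/(1+3/40) = 1189/1250 ≈ 0.951200
step 3 [3y] zero: DF = P = 4539/5000 ≈ 0.907800
step 4 [4y] bond c/1=1/25: DF=(127967/125000 − 1/25·(0.976600+0.951200+0.907800))/(1+1/25) = 8753/10000 ≈ 0.875300
step 5 [5y] zero: DF = P = 4343/5000 ≈ 0.868600
step 6 [6y] zero: DF = P = 329/400 ≈ 0.822500
step 7 [7y] zero: DF = P = 7811/10000 ≈ 0.781100
step 8 [8y] bond c/1=7/200: DF=(15389/15625 − 7/200·(0.976600+0.951200+0.907800+0.875300+0.868600+0.822500+0.781100))/(1+7/200) = 297/400 ≈ 0.742500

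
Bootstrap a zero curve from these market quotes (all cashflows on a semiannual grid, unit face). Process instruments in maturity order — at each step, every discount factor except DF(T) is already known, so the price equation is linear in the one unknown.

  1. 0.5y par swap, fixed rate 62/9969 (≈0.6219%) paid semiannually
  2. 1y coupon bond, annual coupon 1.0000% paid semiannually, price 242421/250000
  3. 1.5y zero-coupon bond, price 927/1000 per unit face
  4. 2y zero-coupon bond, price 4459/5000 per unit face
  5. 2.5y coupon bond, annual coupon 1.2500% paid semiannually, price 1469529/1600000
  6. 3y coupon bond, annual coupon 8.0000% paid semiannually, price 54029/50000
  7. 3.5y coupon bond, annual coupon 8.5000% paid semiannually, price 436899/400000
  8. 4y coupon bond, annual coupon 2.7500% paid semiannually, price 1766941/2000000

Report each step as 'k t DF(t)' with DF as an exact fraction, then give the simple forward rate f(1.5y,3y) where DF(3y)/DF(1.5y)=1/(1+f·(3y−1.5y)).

step 1 [0.5y] swap r/2=31/9969: DF=(1 − 31/9969·(0))/(1+31/9969) = 9969/10000 ≈ 0.996900
step 2 [1y] bond c/2=1/200: DF=(242421/250000 − 1/200·(0.996900))/(1+1/200) = 9599/10000 ≈ 0.959900
step 3 [1.5y] zero: DF = P = 927/1000 ≈ 0.927000
step 4 [2y] zero: DF = P = 4459/5000 ≈ 0.891800
step 5 [2.5y] bond c/2=1/160: DF=(1469529/1600000 − 1/160·(0.996900+0.959900+0.927000+0.891800))/(1+1/160) = 8893/10000 ≈ 0.889300
step 6 [3y] bond c/2=1/25: DF=(54029/50000 − 1/25·(0.996900+0.959900+0.927000+0.891800+0.889300))/(1+1/25) = 2149/2500 ≈ 0.859600
step 7 [3.5y] bond c/2=17/400: DF=(436899/400000 − 17/400·(0.996900+0.959900+0.927000+0.891800+0.889300+0.859600))/(1+17/400) = 329/400 ≈ 0.822500
step 8 [4y] bond c/2=11/800: DF=(1766941/2000000 − 11/800·(0.996900+0.959900+0.927000+0.891800+0.889300+0.859600+0.822500))/(1+11/800) = 3927/5000 ≈ 0.785400

1 1/2 9969/10000
2 1 9599/10000
3 3/2 927/1000
4 2 4459/5000
5 5/2 8893/10000
6 3 2149/2500
7 7/2 329/400
8 4 3927/5000
f(1.5y,3y) = ((927/1000)/(2149/2500) − 1)/(3/2) = 337/6447 ≈ 5.2272%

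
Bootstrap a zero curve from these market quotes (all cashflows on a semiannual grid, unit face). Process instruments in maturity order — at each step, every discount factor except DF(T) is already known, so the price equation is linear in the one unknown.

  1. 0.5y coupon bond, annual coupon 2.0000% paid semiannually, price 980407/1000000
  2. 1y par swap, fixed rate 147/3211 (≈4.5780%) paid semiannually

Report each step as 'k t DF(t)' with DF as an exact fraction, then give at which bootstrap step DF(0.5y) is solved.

step 1 [0.5y] bond c/2=1/100: DF=(980407/1000000 − 1/100·(0))/(1+1/100) = 9707/10000 ≈ 0.970700
step 2 [1y] swap r/2=147/6422: DF=(1 − 147/6422·(0.970700))/(1+147/6422) = 9559/10000 ≈ 0.955900

1 1/2 9707/10000
2 1 9559/10000
DF(0.5y) is solved at step 1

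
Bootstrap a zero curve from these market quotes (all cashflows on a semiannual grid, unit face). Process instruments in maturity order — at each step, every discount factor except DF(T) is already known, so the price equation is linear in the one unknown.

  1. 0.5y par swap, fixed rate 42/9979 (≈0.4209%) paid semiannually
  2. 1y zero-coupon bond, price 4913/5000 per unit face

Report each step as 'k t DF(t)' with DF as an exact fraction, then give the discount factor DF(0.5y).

1 1/2 9979/10000
2 1 4913/5000
DF(0.5y) = 9979/10000 ≈ 0.997900

step 1 [0.5y] swap r/2=21/9979: DF=(1 − 21/9979·(0))/(1+21/9979) = 9979/10000 ≈ 0.997900
step 2 [1y] zero: DF = P = 4913/5000 ≈ 0.982600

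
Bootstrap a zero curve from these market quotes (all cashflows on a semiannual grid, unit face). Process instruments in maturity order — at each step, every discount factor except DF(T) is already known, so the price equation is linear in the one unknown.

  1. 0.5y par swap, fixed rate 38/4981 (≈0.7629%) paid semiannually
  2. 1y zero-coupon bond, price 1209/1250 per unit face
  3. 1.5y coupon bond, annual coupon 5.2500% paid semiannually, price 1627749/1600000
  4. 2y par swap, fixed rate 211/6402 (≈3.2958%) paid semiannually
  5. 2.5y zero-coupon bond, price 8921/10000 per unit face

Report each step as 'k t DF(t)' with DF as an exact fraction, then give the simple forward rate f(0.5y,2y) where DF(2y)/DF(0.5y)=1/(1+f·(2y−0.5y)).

step 1 [0.5y] swap r/2=19/4981: DF=(1 − 19/4981·(0))/(1+19/4981) = 4981/5000 ≈ 0.996200
step 2 [1y] zero: DF = P = 1209/1250 ≈ 0.967200
step 3 [1.5y] bond c/2=21/800: DF=(1627749/1600000 − 21/800·(0.996200+0.967200))/(1+21/800) = 9411/10000 ≈ 0.941100
step 4 [2y] swap r/2=211/12804: DF=(1 − 211/12804·(0.996200+0.967200+0.941100))/(1+211/12804) = 9367/10000 ≈ 0.936700
step 5 [2.5y] zero: DF = P = 8921/10000 ≈ 0.892100

1 1/2 4981/5000
2 1 1209/1250
3 3/2 9411/10000
4 2 9367/10000
5 5/2 8921/10000
f(0.5y,2y) = ((4981/5000)/(9367/10000) − 1)/(3/2) = 70/1653 ≈ 4.2347%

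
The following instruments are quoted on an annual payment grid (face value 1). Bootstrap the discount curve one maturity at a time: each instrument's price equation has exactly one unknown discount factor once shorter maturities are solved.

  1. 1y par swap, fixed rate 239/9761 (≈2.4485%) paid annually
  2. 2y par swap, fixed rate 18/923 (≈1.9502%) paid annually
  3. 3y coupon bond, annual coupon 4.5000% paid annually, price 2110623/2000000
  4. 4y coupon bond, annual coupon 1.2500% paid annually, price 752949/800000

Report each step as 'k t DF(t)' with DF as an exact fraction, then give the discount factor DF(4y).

1 1 9761/10000
2 2 4811/5000
3 3 579/625
4 4 4471/5000
DF(4y) = 4471/5000 ≈ 0.894200

step 1 [1y] swap r/1=239/9761: DF=(1 − 239/9761·(0))/(1+239/9761) = 9761/10000 ≈ 0.976100
step 2 [2y] swap r/1=18/923: DF=(1 − 18/923·(0.976100))/(1+18/923) = 4811/5000 ≈ 0.962200
step 3 [3y] bond c/1=9/200: DF=(2110623/2000000 − 9/200·(0.976100+0.962200))/(1+9/200) = 579/625 ≈ 0.926400
step 4 [4y] bond c/1=1/80: DF=(752949/800000 − 1/80·(0.976100+0.962200+0.926400))/(1+1/80) = 4471/5000 ≈ 0.894200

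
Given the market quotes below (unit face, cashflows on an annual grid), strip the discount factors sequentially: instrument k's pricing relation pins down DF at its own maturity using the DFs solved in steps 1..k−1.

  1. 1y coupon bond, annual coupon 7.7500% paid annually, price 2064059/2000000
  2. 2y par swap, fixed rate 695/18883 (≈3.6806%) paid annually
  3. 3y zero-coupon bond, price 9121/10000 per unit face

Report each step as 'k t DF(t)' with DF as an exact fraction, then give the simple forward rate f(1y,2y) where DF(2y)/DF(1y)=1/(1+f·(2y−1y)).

step 1 [1y] bond c/1=31/400: DF=(2064059/2000000 − 31/400·(0))/(1+31/400) = 4789/5000 ≈ 0.957800
step 2 [2y] swap r/1=695/18883: DF=(1 − 695/18883·(0.957800))/(1+695/18883) = 1861/2000 ≈ 0.930500
step 3 [3y] zero: DF = P = 9121/10000 ≈ 0.912100

1 1 4789/5000
2 2 1861/2000
3 3 9121/10000
f(1y,2y) = ((4789/5000)/(1861/2000) − 1)/(1) = 273/9305 ≈ 2.9339%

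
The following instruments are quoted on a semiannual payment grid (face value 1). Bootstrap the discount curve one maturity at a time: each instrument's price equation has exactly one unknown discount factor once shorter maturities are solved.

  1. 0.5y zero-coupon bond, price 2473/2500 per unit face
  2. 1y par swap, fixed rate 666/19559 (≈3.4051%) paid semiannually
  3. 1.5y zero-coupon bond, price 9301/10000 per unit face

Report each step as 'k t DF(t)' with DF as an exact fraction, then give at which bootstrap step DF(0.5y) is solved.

1 1/2 2473/2500
2 1 9667/10000
3 3/2 9301/10000
DF(0.5y) is solved at step 1

step 1 [0.5y] zero: DF = P = 2473/2500 ≈ 0.989200
step 2 [1y] swap r/2=333/19559: DF=(1 − 333/19559·(0.989200))/(1+333/19559) = 9667/10000 ≈ 0.966700
step 3 [1.5y] zero: DF = P = 9301/10000 ≈ 0.930100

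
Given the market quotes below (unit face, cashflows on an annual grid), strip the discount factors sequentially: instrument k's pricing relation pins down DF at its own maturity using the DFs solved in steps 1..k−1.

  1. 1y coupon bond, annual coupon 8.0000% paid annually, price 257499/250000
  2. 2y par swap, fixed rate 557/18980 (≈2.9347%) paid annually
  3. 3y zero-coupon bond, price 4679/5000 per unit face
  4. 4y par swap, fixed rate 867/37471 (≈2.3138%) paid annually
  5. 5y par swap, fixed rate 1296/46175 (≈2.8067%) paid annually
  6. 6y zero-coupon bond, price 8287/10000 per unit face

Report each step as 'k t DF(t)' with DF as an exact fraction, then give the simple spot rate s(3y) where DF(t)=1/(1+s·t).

1 1 9537/10000
2 2 9443/10000
3 3 4679/5000
4 4 9133/10000
5 5 544/625
6 6 8287/10000
s(3y) = (1/(4679/5000) − 1)/(3) = 107/4679 ≈ 2.2868%

step 1 [1y] bond c/1=2/25: DF=(257499/250000 − 2/25·(0))/(1+2/25) = 9537/10000 ≈ 0.953700
step 2 [2y] swap r/1=557/18980: DF=(1 − 557/18980·(0.953700))/(1+557/18980) = 9443/10000 ≈ 0.944300
step 3 [3y] zero: DF = P = 4679/5000 ≈ 0.935800
step 4 [4y] swap r/1=867/37471: DF=(1 − 867/37471·(0.953700+0.944300+0.935800))/(1+867/37471) = 9133/10000 ≈ 0.913300
step 5 [5y] swap r/1=1296/46175: DF=(1 − 1296/46175·(0.953700+0.944300+0.935800+0.913300))/(1+1296/46175) = 544/625 ≈ 0.870400
step 6 [6y] zero: DF = P = 8287/10000 ≈ 0.828700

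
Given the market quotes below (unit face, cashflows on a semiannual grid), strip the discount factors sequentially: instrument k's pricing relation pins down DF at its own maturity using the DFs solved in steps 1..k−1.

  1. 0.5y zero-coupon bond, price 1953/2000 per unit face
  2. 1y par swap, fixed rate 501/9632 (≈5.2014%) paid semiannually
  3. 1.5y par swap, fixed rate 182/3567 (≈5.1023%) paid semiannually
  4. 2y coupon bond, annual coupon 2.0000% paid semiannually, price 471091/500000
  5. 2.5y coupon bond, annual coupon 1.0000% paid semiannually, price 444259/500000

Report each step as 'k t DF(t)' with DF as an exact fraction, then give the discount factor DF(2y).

step 1 [0.5y] zero: DF = P = 1953/2000 ≈ 0.976500
step 2 [1y] swap r/2=501/19264: DF=(1 − 501/19264·(0.976500))/(1+501/19264) = 9499/10000 ≈ 0.949900
step 3 [1.5y] swap r/2=91/3567: DF=(1 − 91/3567·(0.976500+0.949900))/(1+91/3567) = 1159/1250 ≈ 0.927200
step 4 [2y] bond c/2=1/100: DF=(471091/500000 − 1/100·(0.976500+0.949900+0.927200))/(1+1/100) = 4523/5000 ≈ 0.904600
step 5 [2.5y] bond c/2=1/200: DF=(444259/500000 − 1/200·(0.976500+0.949900+0.927200+0.904600))/(1+1/200) = 4327/5000 ≈ 0.865400

1 1/2 1953/2000
2 1 9499/10000
3 3/2 1159/1250
4 2 4523/5000
5 5/2 4327/5000
DF(2y) = 4523/5000 ≈ 0.904600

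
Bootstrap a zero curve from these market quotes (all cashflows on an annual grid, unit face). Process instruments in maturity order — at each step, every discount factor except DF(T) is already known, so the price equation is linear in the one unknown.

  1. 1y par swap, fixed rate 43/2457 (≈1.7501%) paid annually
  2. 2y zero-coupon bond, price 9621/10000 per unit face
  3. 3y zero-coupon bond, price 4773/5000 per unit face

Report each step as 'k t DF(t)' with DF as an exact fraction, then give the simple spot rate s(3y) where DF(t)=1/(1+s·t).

step 1 [1y] swap r/1=43/2457: DF=(1 − 43/2457·(0))/(1+43/2457) = 2457/2500 ≈ 0.982800
step 2 [2y] zero: DF = P = 9621/10000 ≈ 0.962100
step 3 [3y] zero: DF = P = 4773/5000 ≈ 0.954600

1 1 2457/2500
2 2 9621/10000
3 3 4773/5000
s(3y) = (1/(4773/5000) − 1)/(3) = 227/14319 ≈ 1.5853%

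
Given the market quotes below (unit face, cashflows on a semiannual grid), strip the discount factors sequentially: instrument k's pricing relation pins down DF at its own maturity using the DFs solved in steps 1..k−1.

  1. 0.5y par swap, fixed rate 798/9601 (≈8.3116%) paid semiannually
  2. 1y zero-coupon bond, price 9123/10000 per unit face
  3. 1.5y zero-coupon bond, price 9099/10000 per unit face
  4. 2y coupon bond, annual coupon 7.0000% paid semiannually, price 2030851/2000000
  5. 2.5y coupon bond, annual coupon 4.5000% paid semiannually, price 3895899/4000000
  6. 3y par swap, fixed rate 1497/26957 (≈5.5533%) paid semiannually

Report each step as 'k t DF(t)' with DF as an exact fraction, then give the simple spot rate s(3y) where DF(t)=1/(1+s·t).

step 1 [0.5y] swap r/2=399/9601: DF=(1 − 399/9601·(0))/(1+399/9601) = 9601/10000 ≈ 0.960100
step 2 [1y] zero: DF = P = 9123/10000 ≈ 0.912300
step 3 [1.5y] zero: DF = P = 9099/10000 ≈ 0.909900
step 4 [2y] bond c/2=7/200: DF=(2030851/2000000 − 7/200·(0.960100+0.912300+0.909900))/(1+7/200) = 887/1000 ≈ 0.887000
step 5 [2.5y] bond c/2=9/400: DF=(3895899/4000000 − 9/400·(0.960100+0.912300+0.909900+0.887000))/(1+9/400) = 4359/5000 ≈ 0.871800
step 6 [3y] swap r/2=1497/53914: DF=(1 − 1497/53914·(0.960100+0.912300+0.909900+0.887000+0.871800))/(1+1497/53914) = 8503/10000 ≈ 0.850300

1 1/2 9601/10000
2 1 9123/10000
3 3/2 9099/10000
4 2 887/1000
5 5/2 4359/5000
6 3 8503/10000
s(3y) = (1/(8503/10000) − 1)/(3) = 499/8503 ≈ 5.8685%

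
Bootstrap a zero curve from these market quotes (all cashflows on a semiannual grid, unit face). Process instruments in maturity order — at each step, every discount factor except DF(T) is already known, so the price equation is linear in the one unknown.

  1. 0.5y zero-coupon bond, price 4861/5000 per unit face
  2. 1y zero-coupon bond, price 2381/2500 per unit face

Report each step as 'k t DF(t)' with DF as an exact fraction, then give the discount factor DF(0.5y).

1 1/2 4861/5000
2 1 2381/2500
DF(0.5y) = 4861/5000 ≈ 0.972200

step 1 [0.5y] zero: DF = P = 4861/5000 ≈ 0.972200
step 2 [1y] zero: DF = P = 2381/2500 ≈ 0.952400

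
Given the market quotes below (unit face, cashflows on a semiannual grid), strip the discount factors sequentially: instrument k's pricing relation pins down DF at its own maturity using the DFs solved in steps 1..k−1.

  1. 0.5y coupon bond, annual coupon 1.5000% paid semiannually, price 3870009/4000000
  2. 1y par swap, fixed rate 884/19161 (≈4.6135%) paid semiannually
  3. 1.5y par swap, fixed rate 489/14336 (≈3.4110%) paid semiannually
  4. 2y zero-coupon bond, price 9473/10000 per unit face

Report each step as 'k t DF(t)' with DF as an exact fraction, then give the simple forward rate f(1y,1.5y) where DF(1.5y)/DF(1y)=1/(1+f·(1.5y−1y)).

1 1/2 9603/10000
2 1 4779/5000
3 3/2 9511/10000
4 2 9473/10000
f(1y,1.5y) = ((4779/5000)/(9511/10000) − 1)/(1/2) = 94/9511 ≈ 0.9883%

step 1 [0.5y] bond c/2=3/400: DF=(3870009/4000000 − 3/400·(0))/(1+3/400) = 9603/10000 ≈ 0.960300
step 2 [1y] swap r/2=442/19161: DF=(1 − 442/19161·(0.960300))/(1+442/19161) = 4779/5000 ≈ 0.955800
step 3 [1.5y] swap r/2=489/28672: DF=(1 − 489/28672·(0.960300+0.955800))/(1+489/28672) = 9511/10000 ≈ 0.951100
step 4 [2y] zero: DF = P = 9473/10000 ≈ 0.947300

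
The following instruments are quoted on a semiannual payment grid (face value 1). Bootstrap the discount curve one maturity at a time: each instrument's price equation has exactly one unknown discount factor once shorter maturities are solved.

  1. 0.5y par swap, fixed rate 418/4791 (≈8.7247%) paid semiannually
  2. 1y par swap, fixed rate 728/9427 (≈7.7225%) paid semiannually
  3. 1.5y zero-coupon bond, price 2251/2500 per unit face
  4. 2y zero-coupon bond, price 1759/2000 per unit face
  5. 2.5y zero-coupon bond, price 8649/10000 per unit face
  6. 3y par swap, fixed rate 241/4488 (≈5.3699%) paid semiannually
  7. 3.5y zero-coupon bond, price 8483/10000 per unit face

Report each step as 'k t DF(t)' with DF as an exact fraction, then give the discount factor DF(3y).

step 1 [0.5y] swap r/2=209/4791: DF=(1 − 209/4791·(0))/(1+209/4791) = 4791/5000 ≈ 0.958200
step 2 [1y] swap r/2=364/9427: DF=(1 − 364/9427·(0.958200))/(1+364/9427) = 1159/1250 ≈ 0.927200
step 3 [1.5y] zero: DF = P = 2251/2500 ≈ 0.900400
step 4 [2y] zero: DF = P = 1759/2000 ≈ 0.879500
step 5 [2.5y] zero: DF = P = 8649/10000 ≈ 0.864900
step 6 [3y] swap r/2=241/8976: DF=(1 − 241/8976·(0.958200+0.927200+0.900400+0.879500+0.864900))/(1+241/8976) = 4277/5000 ≈ 0.855400
step 7 [3.5y] zero: DF = P = 8483/10000 ≈ 0.848300

1 1/2 4791/5000
2 1 1159/1250
3 3/2 2251/2500
4 2 1759/2000
5 5/2 8649/10000
6 3 4277/5000
7 7/2 8483/10000
DF(3y) = 4277/5000 ≈ 0.855400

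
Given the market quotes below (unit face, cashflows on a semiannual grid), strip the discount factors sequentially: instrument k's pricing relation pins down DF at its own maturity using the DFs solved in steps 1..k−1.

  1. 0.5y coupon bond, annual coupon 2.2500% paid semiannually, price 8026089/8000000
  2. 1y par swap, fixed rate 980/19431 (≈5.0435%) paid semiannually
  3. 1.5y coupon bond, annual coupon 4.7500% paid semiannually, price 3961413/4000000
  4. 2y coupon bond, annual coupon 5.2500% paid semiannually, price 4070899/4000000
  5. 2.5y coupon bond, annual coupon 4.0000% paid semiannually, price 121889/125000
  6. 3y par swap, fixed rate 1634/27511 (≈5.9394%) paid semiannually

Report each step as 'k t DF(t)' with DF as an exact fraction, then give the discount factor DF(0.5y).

1 1/2 9921/10000
2 1 951/1000
3 3/2 9223/10000
4 2 574/625
5 5/2 4409/5000
6 3 4183/5000
DF(0.5y) = 9921/10000 ≈ 0.992100

step 1 [0.5y] bond c/2=9/800: DF=(8026089/8000000 − 9/800·(0))/(1+9/800) = 9921/10000 ≈ 0.992100
step 2 [1y] swap r/2=490/19431: DF=(1 − 490/19431·(0.992100))/(1+490/19431) = 951/1000 ≈ 0.951000
step 3 [1.5y] bond c/2=19/800: DF=(3961413/4000000 − 19/800·(0.992100+0.951000))/(1+19/800) = 9223/10000 ≈ 0.922300
step 4 [2y] bond c/2=21/800: DF=(4070899/4000000 − 21/800·(0.992100+0.951000+0.922300))/(1+21/800) = 574/625 ≈ 0.918400
step 5 [2.5y] bond c/2=1/50: DF=(121889/125000 − 1/50·(0.992100+0.951000+0.922300+0.918400))/(1+1/50) = 4409/5000 ≈ 0.881800
step 6 [3y] swap r/2=817/27511: DF=(1 − 817/27511·(0.992100+0.951000+0.922300+0.918400+0.881800))/(1+817/27511) = 4183/5000 ≈ 0.836600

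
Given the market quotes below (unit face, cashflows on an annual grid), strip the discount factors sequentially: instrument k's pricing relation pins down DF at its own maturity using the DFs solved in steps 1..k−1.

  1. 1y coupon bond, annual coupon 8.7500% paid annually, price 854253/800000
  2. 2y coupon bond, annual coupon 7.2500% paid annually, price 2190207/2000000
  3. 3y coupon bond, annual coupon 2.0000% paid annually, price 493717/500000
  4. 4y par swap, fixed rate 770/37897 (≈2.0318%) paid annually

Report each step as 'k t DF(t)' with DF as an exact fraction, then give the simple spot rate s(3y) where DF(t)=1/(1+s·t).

1 1 9819/10000
2 2 9547/10000
3 3 9301/10000
4 4 923/1000
s(3y) = (1/(9301/10000) − 1)/(3) = 233/9301 ≈ 2.5051%

step 1 [1y] bond c/1=7/80: DF=(854253/800000 − 7/80·(0))/(1+7/80) = 9819/10000 ≈ 0.981900
step 2 [2y] bond c/1=29/400: DF=(2190207/2000000 − 29/400·(0.981900))/(1+29/400) = 9547/10000 ≈ 0.954700
step 3 [3y] bond c/1=1/50: DF=(493717/500000 − 1/50·(0.981900+0.954700))/(1+1/50) = 9301/10000 ≈ 0.930100
step 4 [4y] swap r/1=770/37897: DF=(1 − 770/37897·(0.981900+0.954700+0.930100))/(1+770/37897) = 923/1000 ≈ 0.923000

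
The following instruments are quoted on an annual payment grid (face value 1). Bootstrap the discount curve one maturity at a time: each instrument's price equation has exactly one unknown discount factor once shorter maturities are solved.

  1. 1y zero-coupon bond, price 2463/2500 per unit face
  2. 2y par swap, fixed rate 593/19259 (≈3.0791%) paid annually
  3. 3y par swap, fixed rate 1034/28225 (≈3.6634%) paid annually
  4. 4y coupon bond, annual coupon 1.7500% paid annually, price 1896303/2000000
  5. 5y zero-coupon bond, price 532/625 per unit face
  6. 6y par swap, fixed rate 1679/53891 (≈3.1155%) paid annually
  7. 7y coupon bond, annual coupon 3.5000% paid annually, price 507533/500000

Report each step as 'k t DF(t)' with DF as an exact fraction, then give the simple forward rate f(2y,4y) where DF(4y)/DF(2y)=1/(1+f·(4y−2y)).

1 1 2463/2500
2 2 9407/10000
3 3 4483/5000
4 4 8833/10000
5 5 532/625
6 6 8321/10000
7 7 1597/2000
f(2y,4y) = ((9407/10000)/(8833/10000) − 1)/(2) = 287/8833 ≈ 3.2492%

step 1 [1y] zero: DF = P = 2463/2500 ≈ 0.985200
step 2 [2y] swap r/1=593/19259: DF=(1 − 593/19259·(0.985200))/(1+593/19259) = 9407/10000 ≈ 0.940700
step 3 [3y] swap r/1=1034/28225: DF=(1 − 1034/28225·(0.985200+0.940700))/(1+1034/28225) = 4483/5000 ≈ 0.896600
step 4 [4y] bond c/1=7/400: DF=(1896303/2000000 − 7/400·(0.985200+0.940700+0.896600))/(1+7/400) = 8833/10000 ≈ 0.883300
step 5 [5y] zero: DF = P = 532/625 ≈ 0.851200
step 6 [6y] swap r/1=1679/53891: DF=(1 − 1679/53891·(0.985200+0.940700+0.896600+0.883300+0.851200))/(1+1679/53891) = 8321/10000 ≈ 0.832100
step 7 [7y] bond c/1=7/200: DF=(507533/500000 − 7/200·(0.985200+0.940700+0.896600+0.883300+0.851200+0.832100))/(1+7/200) = 1597/2000 ≈ 0.798500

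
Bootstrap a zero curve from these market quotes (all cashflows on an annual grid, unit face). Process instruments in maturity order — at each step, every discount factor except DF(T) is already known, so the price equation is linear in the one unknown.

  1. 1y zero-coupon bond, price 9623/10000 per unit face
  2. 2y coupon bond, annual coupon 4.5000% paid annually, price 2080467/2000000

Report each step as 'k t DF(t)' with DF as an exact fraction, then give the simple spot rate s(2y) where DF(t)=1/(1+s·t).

1 1 9623/10000
2 2 477/500
s(2y) = (1/(477/500) − 1)/(2) = 23/954 ≈ 2.4109%

step 1 [1y] zero: DF = P = 9623/10000 ≈ 0.962300
step 2 [2y] bond c/1=9/200: DF=(2080467/2000000 − 9/200·(0.962300))/(1+9/200) = 477/500 ≈ 0.954000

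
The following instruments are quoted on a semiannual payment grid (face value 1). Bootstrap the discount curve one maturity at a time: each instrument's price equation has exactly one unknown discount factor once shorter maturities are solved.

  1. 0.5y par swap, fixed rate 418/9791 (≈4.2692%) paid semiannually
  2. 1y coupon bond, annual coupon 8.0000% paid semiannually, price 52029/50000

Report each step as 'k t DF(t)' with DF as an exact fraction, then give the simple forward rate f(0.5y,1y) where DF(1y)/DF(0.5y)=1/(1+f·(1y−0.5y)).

1 1/2 9791/10000
2 1 9629/10000
f(0.5y,1y) = ((9791/10000)/(9629/10000) − 1)/(1/2) = 324/9629 ≈ 3.3648%

step 1 [0.5y] swap r/2=209/9791: DF=(1 − 209/9791·(0))/(1+209/9791) = 9791/10000 ≈ 0.979100
step 2 [1y] bond c/2=1/25: DF=(52029/50000 − 1/25·(0.979100))/(1+1/25) = 9629/10000 ≈ 0.962900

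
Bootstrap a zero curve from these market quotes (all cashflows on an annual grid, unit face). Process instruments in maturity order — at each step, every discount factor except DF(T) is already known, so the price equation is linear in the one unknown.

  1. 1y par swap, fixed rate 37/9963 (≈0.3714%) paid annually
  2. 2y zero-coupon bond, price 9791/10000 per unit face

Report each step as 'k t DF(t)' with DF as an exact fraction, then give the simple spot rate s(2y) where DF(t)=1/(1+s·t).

step 1 [1y] swap r/1=37/9963: DF=(1 − 37/9963·(0))/(1+37/9963) = 9963/10000 ≈ 0.996300
step 2 [2y] zero: DF = P = 9791/10000 ≈ 0.979100

1 1 9963/10000
2 2 9791/10000
s(2y) = (1/(9791/10000) − 1)/(2) = 209/19582 ≈ 1.0673%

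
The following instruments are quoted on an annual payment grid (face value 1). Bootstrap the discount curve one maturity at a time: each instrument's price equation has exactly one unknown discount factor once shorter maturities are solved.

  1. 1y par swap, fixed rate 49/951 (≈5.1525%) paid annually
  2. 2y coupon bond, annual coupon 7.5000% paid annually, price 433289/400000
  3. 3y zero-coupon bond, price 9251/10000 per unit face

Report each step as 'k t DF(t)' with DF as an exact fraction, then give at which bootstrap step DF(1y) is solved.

step 1 [1y] swap r/1=49/951: DF=(1 − 49/951·(0))/(1+49/951) = 951/1000 ≈ 0.951000
step 2 [2y] bond c/1=3/40: DF=(433289/400000 − 3/40·(0.951000))/(1+3/40) = 9413/10000 ≈ 0.941300
step 3 [3y] zero: DF = P = 9251/10000 ≈ 0.925100

1 1 951/1000
2 2 9413/10000
3 3 9251/10000
DF(1y) is solved at step 1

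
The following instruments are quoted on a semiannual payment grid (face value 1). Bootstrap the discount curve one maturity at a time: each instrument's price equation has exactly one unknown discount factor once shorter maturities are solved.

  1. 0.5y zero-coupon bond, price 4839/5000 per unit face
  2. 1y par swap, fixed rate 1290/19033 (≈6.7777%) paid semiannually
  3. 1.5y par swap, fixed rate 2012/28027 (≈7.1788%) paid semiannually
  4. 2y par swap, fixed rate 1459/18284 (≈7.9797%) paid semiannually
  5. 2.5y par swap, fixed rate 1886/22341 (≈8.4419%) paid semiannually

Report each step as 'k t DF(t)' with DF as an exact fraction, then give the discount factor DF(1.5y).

1 1/2 4839/5000
2 1 1871/2000
3 3/2 4497/5000
4 2 8541/10000
5 5/2 4057/5000
DF(1.5y) = 4497/5000 ≈ 0.899400

step 1 [0.5y] zero: DF = P = 4839/5000 ≈ 0.967800
step 2 [1y] swap r/2=645/19033: DF=(1 − 645/19033·(0.967800))/(1+645/19033) = 1871/2000 ≈ 0.935500
step 3 [1.5y] swap r/2=1006/28027: DF=(1 − 1006/28027·(0.967800+0.935500))/(1+1006/28027) = 4497/5000 ≈ 0.899400
step 4 [2y] swap r/2=1459/36568: DF=(1 − 1459/36568·(0.967800+0.935500+0.899400))/(1+1459/36568) = 8541/10000 ≈ 0.854100
step 5 [2.5y] swap r/2=943/22341: DF=(1 − 943/22341·(0.967800+0.935500+0.899400+0.854100))/(1+943/22341) = 4057/5000 ≈ 0.811400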